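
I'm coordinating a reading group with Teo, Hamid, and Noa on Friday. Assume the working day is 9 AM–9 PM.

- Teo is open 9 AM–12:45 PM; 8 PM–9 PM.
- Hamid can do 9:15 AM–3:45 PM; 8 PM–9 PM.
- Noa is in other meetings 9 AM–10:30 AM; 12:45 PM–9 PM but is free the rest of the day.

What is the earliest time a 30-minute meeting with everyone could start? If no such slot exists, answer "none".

Teo free: 09:00-12:45, 20:00-21:00.
Hamid free: 09:15-15:45, 20:00-21:00.
Noa free: 10:30-12:45 (invert busy blocks within the working day).
Teo ∩ Hamid: 09:15-12:45, 20:00-21:00.
Teo ∩ Hamid ∩ Noa: 10:30-12:45.
Those are the intersection windows.
The first common window of at least 30 minutes is 10:30-12:45, so the earliest start is 10:30.

10:30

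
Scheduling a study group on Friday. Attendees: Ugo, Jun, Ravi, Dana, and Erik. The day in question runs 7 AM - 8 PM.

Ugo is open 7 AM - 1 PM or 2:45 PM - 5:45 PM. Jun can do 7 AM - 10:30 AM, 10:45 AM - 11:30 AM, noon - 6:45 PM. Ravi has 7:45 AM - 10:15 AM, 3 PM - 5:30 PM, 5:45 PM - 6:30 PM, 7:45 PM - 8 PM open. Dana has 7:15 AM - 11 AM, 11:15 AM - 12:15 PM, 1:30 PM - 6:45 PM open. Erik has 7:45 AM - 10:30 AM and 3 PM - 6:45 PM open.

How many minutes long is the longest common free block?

150

Ugo ∩ Jun: 07:00-10:30, 10:45-11:30, 12:00-13:00, 14:45-17:45.
Ugo ∩ Jun ∩ Ravi: 07:45-10:15, 15:00-17:30.
Ugo ∩ Jun ∩ Ravi ∩ Dana: 07:45-10:15, 15:00-17:30.
Ugo ∩ Jun ∩ Ravi ∩ Dana ∩ Erik: 07:45-10:15, 15:00-17:30.
The longest is 07:45-10:15 at 150 minutes.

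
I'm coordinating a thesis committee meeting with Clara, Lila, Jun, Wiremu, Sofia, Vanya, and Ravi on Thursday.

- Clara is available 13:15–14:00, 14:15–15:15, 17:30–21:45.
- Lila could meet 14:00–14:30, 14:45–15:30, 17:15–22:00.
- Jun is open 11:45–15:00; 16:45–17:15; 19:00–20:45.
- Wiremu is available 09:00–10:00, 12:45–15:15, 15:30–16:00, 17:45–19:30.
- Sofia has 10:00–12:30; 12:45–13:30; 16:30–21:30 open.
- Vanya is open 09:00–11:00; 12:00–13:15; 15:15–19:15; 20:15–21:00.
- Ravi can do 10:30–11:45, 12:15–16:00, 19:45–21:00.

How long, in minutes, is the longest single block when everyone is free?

0

Clara ∩ Lila: 14:15-14:30, 14:45-15:15, 17:30-21:45.
Clara ∩ Lila ∩ Jun: 14:15-14:30, 14:45-15:00, 19:00-20:45.
Clara ∩ Lila ∩ Jun ∩ Wiremu: 14:15-14:30, 14:45-15:00, 19:00-19:30.
Clara ∩ Lila ∩ Jun ∩ Wiremu ∩ Sofia: 19:00-19:30.
Clara ∩ Lila ∩ Jun ∩ Wiremu ∩ Sofia ∩ Vanya: 19:00-19:15.
Clara ∩ Lila ∩ Jun ∩ Wiremu ∩ Sofia ∩ Vanya ∩ Ravi: ∅.
There is no time when everyone is free.
No common window exists, so the longest block is 0 minutes.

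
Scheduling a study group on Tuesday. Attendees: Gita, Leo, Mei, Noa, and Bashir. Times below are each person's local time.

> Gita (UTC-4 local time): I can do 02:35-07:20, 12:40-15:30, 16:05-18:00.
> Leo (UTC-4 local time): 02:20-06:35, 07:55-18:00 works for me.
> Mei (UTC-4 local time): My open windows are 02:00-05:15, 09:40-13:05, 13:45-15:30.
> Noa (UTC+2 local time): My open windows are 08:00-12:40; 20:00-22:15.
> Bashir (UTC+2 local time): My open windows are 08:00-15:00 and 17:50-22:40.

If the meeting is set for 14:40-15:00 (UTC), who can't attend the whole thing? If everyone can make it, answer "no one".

Bashir, Gita, Noa

Gita in UTC: 06:35-11:20, 16:40-19:30, 20:05-22:00 (add 4h to convert from UTC-4).
Leo in UTC: 06:20-10:35, 11:55-22:00 (add 4h to convert from UTC-4).
Mei in UTC: 06:00-09:15, 13:40-17:05, 17:45-19:30 (add 4h to convert from UTC-4).
Noa in UTC: 06:00-10:40, 18:00-20:15 (subtract 2h to convert from UTC+2).
Bashir in UTC: 06:00-13:00, 15:50-20:40 (subtract 2h to convert from UTC+2).
Gita: not fully free for 14:40-15:00. Leo: free for 14:40-15:00. Mei: free for 14:40-15:00. Noa: not fully free for 14:40-15:00. Bashir: not fully free for 14:40-15:00.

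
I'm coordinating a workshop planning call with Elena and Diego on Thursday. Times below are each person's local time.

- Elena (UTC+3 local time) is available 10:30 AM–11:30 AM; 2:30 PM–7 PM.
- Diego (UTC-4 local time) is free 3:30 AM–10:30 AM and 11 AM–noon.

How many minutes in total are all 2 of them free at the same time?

300

Elena in UTC: 07:30-08:30, 11:30-16:00 (subtract 3h to convert from UTC+3).
Diego in UTC: 07:30-14:30, 15:00-16:00 (add 4h to convert from UTC-4).
Elena ∩ Diego: 07:30-08:30, 11:30-14:30, 15:00-16:00.
Summing the common windows: 60 + 180 + 60 = 300 minutes.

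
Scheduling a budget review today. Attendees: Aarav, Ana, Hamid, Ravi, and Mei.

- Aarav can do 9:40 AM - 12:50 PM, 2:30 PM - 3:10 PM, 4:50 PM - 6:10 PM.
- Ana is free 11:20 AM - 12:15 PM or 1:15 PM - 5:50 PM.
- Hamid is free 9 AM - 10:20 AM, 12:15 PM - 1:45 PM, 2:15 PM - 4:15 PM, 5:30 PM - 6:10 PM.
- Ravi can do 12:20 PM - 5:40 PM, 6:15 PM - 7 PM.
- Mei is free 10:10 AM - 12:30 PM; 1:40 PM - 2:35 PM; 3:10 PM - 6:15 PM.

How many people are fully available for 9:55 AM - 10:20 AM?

2

Aarav and Hamid can make the full 09:55-10:20 slot — that's 2.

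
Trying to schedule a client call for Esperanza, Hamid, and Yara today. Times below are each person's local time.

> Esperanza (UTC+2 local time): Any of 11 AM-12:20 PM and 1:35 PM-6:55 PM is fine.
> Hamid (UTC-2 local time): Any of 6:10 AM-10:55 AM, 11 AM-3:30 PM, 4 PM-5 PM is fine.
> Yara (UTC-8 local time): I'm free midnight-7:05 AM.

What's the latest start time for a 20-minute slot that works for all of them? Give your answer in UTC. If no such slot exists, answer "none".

Esperanza in UTC: 09:00-10:20, 11:35-16:55 (subtract 2h to convert from UTC+2).
Hamid in UTC: 08:10-12:55, 13:00-17:30, 18:00-19:00 (add 2h to convert from UTC-2).
Yara in UTC: 08:00-15:05 (add 8h to convert from UTC-8).
Esperanza ∩ Hamid: 09:00-10:20, 11:35-12:55, 13:00-16:55.
Esperanza ∩ Hamid ∩ Yara: 09:00-10:20, 11:35-12:55, 13:00-15:05.
The last common window of at least 20 minutes is 13:00-15:05; a 20-minute meeting can start as late as 14:45 and still end by 15:05.

14:45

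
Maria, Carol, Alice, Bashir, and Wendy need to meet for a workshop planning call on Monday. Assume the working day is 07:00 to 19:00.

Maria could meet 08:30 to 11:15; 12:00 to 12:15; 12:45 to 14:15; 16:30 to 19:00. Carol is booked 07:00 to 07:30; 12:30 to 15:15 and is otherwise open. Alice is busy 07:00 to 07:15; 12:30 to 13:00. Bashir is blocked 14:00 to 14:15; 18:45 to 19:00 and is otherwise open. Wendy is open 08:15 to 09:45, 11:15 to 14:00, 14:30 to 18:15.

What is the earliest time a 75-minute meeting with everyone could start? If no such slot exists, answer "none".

08:30

Maria free: 08:30-11:15, 12:00-12:15, 12:45-14:15, 16:30-19:00.
Carol free: 07:30-12:30, 15:15-19:00 (invert busy blocks within the working day).
Alice free: 07:15-12:30, 13:00-19:00 (invert busy blocks within the working day).
Bashir free: 07:00-14:00, 14:15-18:45 (invert busy blocks within the working day).
Wendy free: 08:15-09:45, 11:15-14:00, 14:30-18:15.
Maria ∩ Carol: 08:30-11:15, 12:00-12:15, 16:30-19:00.
Maria ∩ Carol ∩ Alice: 08:30-11:15, 12:00-12:15, 16:30-19:00.
Maria ∩ Carol ∩ Alice ∩ Bashir: 08:30-11:15, 12:00-12:15, 16:30-18:45.
Maria ∩ Carol ∩ Alice ∩ Bashir ∩ Wendy: 08:30-09:45, 12:00-12:15, 16:30-18:15.
The first common window of at least 75 minutes is 08:30-09:45, so the earliest start is 08:30.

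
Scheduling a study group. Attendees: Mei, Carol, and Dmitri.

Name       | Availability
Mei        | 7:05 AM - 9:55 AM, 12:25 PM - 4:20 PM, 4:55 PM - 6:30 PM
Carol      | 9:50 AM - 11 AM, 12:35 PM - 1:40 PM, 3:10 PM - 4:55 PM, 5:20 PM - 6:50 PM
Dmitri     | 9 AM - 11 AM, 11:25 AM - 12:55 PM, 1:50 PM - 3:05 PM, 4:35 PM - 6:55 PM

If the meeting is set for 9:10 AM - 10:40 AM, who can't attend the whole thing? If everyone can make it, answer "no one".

Carol, Mei

Mei: not fully free for 09:10-10:40. Carol: not fully free for 09:10-10:40. Dmitri: free for 09:10-10:40.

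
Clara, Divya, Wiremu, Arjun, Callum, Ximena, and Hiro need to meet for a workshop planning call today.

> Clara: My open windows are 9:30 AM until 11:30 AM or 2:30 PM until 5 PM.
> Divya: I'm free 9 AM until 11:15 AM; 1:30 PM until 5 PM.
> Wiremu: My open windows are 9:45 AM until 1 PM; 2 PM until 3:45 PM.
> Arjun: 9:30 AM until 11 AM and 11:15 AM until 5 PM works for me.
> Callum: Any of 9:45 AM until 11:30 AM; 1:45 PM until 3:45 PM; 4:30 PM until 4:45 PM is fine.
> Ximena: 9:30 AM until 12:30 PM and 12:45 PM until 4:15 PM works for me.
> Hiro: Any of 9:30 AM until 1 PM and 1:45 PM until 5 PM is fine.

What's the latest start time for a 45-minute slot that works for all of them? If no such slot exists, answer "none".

Clara ∩ Divya: 09:30-11:15, 14:30-17:00.
Clara ∩ Divya ∩ Wiremu: 09:45-11:15, 14:30-15:45.
Clara ∩ Divya ∩ Wiremu ∩ Arjun: 09:45-11:00, 14:30-15:45.
Clara ∩ Divya ∩ Wiremu ∩ Arjun ∩ Callum: 09:45-11:00, 14:30-15:45.
Clara ∩ Divya ∩ Wiremu ∩ Arjun ∩ Callum ∩ Ximena: 09:45-11:00, 14:30-15:45.
Clara ∩ Divya ∩ Wiremu ∩ Arjun ∩ Callum ∩ Ximena ∩ Hiro: 09:45-11:00, 14:30-15:45.
The last common window of at least 45 minutes is 14:30-15:45; a 45-minute meeting can start as late as 15:00 and still end by 15:45.

15:00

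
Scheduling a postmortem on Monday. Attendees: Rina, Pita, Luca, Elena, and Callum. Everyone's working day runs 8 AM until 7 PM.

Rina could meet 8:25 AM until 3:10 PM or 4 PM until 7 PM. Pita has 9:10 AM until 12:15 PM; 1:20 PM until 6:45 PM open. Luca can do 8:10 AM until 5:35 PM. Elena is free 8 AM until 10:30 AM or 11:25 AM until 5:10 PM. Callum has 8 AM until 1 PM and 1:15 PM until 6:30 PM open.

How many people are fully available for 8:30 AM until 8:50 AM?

Rina, Luca, Elena, and Callum can make the full 08:30-08:50 slot — that's 4.

4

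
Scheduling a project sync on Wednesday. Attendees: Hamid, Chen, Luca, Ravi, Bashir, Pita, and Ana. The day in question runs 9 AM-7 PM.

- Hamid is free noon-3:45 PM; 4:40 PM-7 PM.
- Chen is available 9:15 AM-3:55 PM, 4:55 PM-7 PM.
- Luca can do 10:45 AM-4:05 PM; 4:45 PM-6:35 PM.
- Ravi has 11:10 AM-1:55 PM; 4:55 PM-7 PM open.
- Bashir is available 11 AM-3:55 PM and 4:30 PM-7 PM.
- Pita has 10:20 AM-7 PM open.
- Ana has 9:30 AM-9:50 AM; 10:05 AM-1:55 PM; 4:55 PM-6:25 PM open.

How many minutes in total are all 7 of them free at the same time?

Hamid ∩ Chen: 12:00-15:45, 16:55-19:00.
Hamid ∩ Chen ∩ Luca: 12:00-15:45, 16:55-18:35.
Hamid ∩ Chen ∩ Luca ∩ Ravi: 12:00-13:55, 16:55-18:35.
Hamid ∩ Chen ∩ Luca ∩ Ravi ∩ Bashir: 12:00-13:55, 16:55-18:35.
Hamid ∩ Chen ∩ Luca ∩ Ravi ∩ Bashir ∩ Pita: 12:00-13:55, 16:55-18:35.
Hamid ∩ Chen ∩ Luca ∩ Ravi ∩ Bashir ∩ Pita ∩ Ana: 12:00-13:55, 16:55-18:25.
Summing the common windows: 115 + 90 = 205 minutes.

205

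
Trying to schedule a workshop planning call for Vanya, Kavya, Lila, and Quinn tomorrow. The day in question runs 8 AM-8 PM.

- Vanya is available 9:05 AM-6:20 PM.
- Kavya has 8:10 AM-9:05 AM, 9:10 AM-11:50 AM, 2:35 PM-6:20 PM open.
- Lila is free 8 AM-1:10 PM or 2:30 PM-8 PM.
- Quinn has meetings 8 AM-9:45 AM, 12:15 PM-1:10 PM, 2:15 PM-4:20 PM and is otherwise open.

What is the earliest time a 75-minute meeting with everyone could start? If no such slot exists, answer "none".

09:45

Vanya free: 09:05-18:20.
Kavya free: 08:10-09:05, 09:10-11:50, 14:35-18:20.
Lila free: 08:00-13:10, 14:30-20:00.
Quinn free: 09:45-12:15, 13:10-14:15, 16:20-20:00 (invert busy blocks within the working day).
Vanya ∩ Kavya: 09:10-11:50, 14:35-18:20.
Vanya ∩ Kavya ∩ Lila: 09:10-11:50, 14:35-18:20.
Vanya ∩ Kavya ∩ Lila ∩ Quinn: 09:45-11:50, 16:20-18:20.
Those are the intersection windows.
The first common window of at least 75 minutes is 09:45-11:50, so the earliest start is 09:45.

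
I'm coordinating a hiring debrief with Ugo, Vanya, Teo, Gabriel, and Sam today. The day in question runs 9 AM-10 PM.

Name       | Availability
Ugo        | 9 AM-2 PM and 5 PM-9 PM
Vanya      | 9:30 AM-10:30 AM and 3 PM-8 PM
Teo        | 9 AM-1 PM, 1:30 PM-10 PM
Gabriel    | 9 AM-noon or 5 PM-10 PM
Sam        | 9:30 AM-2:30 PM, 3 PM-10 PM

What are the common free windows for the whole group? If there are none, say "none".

Ugo ∩ Vanya: 09:30-10:30, 17:00-20:00.
Ugo ∩ Vanya ∩ Teo: 09:30-10:30, 17:00-20:00.
Ugo ∩ Vanya ∩ Teo ∩ Gabriel: 09:30-10:30, 17:00-20:00.
Ugo ∩ Vanya ∩ Teo ∩ Gabriel ∩ Sam: 09:30-10:30, 17:00-20:00.

09:30-10:30, 17:00-20:00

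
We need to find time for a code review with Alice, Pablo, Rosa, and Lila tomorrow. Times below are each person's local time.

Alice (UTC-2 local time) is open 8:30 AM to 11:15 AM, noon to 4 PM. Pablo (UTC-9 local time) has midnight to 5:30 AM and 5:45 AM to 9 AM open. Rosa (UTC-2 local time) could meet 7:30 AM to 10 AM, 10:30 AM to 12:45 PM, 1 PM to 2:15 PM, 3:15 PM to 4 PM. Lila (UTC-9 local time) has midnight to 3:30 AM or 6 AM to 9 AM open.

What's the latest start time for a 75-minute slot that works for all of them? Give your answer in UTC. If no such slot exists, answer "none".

15:00

Alice in UTC: 10:30-13:15, 14:00-18:00 (add 2h to convert from UTC-2).
Pablo in UTC: 09:00-14:30, 14:45-18:00 (add 9h to convert from UTC-9).
Rosa in UTC: 09:30-12:00, 12:30-14:45, 15:00-16:15, 17:15-18:00 (add 2h to convert from UTC-2).
Lila in UTC: 09:00-12:30, 15:00-18:00 (add 9h to convert from UTC-9).
Alice ∩ Pablo: 10:30-13:15, 14:00-14:30, 14:45-18:00.
Alice ∩ Pablo ∩ Rosa: 10:30-12:00, 12:30-13:15, 14:00-14:30, 15:00-16:15, 17:15-18:00.
Alice ∩ Pablo ∩ Rosa ∩ Lila: 10:30-12:00, 15:00-16:15, 17:15-18:00.
The last common window of at least 75 minutes is 15:00-16:15; a 75-minute meeting can start as late as 15:00 and still end by 16:15.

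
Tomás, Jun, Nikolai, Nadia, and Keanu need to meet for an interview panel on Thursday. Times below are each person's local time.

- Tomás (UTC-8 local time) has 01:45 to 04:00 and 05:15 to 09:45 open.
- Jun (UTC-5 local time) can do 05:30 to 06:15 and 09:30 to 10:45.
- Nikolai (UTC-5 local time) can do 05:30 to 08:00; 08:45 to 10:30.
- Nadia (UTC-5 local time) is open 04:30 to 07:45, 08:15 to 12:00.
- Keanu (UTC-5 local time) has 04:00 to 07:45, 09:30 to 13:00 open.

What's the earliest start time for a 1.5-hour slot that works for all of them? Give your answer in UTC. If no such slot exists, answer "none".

Tomás in UTC: 09:45-12:00, 13:15-17:45 (add 8h to convert from UTC-8).
Jun in UTC: 10:30-11:15, 14:30-15:45 (add 5h to convert from UTC-5).
Nikolai in UTC: 10:30-13:00, 13:45-15:30 (add 5h to convert from UTC-5).
Nadia in UTC: 09:30-12:45, 13:15-17:00 (add 5h to convert from UTC-5).
Keanu in UTC: 09:00-12:45, 14:30-18:00 (add 5h to convert from UTC-5).
Tomás ∩ Jun: 10:30-11:15, 14:30-15:45.
Tomás ∩ Jun ∩ Nikolai: 10:30-11:15, 14:30-15:30.
Tomás ∩ Jun ∩ Nikolai ∩ Nadia: 10:30-11:15, 14:30-15:30.
Tomás ∩ Jun ∩ Nikolai ∩ Nadia ∩ Keanu: 10:30-11:15, 14:30-15:30.
No common window is at least 90 minutes long.

none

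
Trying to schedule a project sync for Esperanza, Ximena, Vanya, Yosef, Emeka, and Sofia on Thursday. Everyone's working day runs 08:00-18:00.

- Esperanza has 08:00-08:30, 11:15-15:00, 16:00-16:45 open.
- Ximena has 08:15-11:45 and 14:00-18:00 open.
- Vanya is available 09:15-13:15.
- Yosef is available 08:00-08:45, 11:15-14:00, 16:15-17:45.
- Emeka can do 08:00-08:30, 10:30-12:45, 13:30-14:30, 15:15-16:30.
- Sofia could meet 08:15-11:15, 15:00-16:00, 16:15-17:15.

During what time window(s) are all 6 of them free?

none

Esperanza ∩ Ximena: 08:15-08:30, 11:15-11:45, 14:00-15:00, 16:00-16:45.
Esperanza ∩ Ximena ∩ Vanya: 11:15-11:45.
Esperanza ∩ Ximena ∩ Vanya ∩ Yosef: 11:15-11:45.
Esperanza ∩ Ximena ∩ Vanya ∩ Yosef ∩ Emeka: 11:15-11:45.
Esperanza ∩ Ximena ∩ Vanya ∩ Yosef ∩ Emeka ∩ Sofia: ∅.
There is no time when everyone is free.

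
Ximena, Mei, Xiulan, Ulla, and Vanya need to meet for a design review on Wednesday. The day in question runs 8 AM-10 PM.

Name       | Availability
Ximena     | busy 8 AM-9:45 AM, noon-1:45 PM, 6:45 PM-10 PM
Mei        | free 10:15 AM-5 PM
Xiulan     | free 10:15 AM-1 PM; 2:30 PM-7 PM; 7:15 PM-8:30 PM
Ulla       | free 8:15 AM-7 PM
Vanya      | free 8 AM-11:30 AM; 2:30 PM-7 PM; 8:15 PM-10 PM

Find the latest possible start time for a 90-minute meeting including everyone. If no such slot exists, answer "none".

15:30

Ximena free: 09:45-12:00, 13:45-18:45 (invert busy blocks within the working day).
Mei free: 10:15-17:00.
Xiulan free: 10:15-13:00, 14:30-19:00, 19:15-20:30.
Ulla free: 08:15-19:00.
Vanya free: 08:00-11:30, 14:30-19:00, 20:15-22:00.
Ximena ∩ Mei: 10:15-12:00, 13:45-17:00.
Ximena ∩ Mei ∩ Xiulan: 10:15-12:00, 14:30-17:00.
Ximena ∩ Mei ∩ Xiulan ∩ Ulla: 10:15-12:00, 14:30-17:00.
Ximena ∩ Mei ∩ Xiulan ∩ Ulla ∩ Vanya: 10:15-11:30, 14:30-17:00.
The last common window of at least 90 minutes is 14:30-17:00; a 90-minute meeting can start as late as 15:30 and still end by 17:00.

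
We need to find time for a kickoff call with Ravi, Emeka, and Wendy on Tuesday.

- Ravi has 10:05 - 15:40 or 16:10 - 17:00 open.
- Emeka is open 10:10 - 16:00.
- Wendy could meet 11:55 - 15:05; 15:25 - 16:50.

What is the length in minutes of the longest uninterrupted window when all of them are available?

190

Ravi ∩ Emeka: 10:10-15:40.
Ravi ∩ Emeka ∩ Wendy: 11:55-15:05, 15:25-15:40.
So the common availability across everyone is 11:55-15:05, 15:25-15:40.
The longest is 11:55-15:05 at 190 minutes.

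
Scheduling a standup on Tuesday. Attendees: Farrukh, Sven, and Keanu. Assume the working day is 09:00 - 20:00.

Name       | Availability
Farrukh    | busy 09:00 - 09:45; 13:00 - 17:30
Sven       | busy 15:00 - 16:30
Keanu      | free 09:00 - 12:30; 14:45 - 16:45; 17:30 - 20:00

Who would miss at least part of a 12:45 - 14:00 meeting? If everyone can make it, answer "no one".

Farrukh, Keanu

Farrukh free: 09:45-13:00, 17:30-20:00 (invert busy blocks within the working day).
Sven free: 09:00-15:00, 16:30-20:00 (invert busy blocks within the working day).
Keanu free: 09:00-12:30, 14:45-16:45, 17:30-20:00.
Farrukh: not fully free for 12:45-14:00. Sven: free for 12:45-14:00. Keanu: not fully free for 12:45-14:00.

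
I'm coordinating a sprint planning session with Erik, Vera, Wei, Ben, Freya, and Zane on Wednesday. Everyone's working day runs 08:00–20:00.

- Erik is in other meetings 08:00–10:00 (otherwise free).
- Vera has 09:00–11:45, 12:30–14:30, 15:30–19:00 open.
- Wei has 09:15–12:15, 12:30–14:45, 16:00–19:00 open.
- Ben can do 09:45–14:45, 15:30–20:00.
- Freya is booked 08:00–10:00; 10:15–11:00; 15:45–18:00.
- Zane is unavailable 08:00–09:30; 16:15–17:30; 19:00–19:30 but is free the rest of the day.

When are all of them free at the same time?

10:00-10:15, 11:00-11:45, 12:30-14:30, 18:00-19:00

Erik free: 10:00-20:00 (invert busy blocks within the working day).
Vera free: 09:00-11:45, 12:30-14:30, 15:30-19:00.
Wei free: 09:15-12:15, 12:30-14:45, 16:00-19:00.
Ben free: 09:45-14:45, 15:30-20:00.
Freya free: 10:00-10:15, 11:00-15:45, 18:00-20:00 (invert busy blocks within the working day).
Zane free: 09:30-16:15, 17:30-19:00, 19:30-20:00 (invert busy blocks within the working day).
Erik ∩ Vera: 10:00-11:45, 12:30-14:30, 15:30-19:00.
Erik ∩ Vera ∩ Wei: 10:00-11:45, 12:30-14:30, 16:00-19:00.
Erik ∩ Vera ∩ Wei ∩ Ben: 10:00-11:45, 12:30-14:30, 16:00-19:00.
Erik ∩ Vera ∩ Wei ∩ Ben ∩ Freya: 10:00-10:15, 11:00-11:45, 12:30-14:30, 18:00-19:00.
Erik ∩ Vera ∩ Wei ∩ Ben ∩ Freya ∩ Zane: 10:00-10:15, 11:00-11:45, 12:30-14:30, 18:00-19:00.
So the common availability across everyone is 10:00-10:15, 11:00-11:45, 12:30-14:30, 18:00-19:00.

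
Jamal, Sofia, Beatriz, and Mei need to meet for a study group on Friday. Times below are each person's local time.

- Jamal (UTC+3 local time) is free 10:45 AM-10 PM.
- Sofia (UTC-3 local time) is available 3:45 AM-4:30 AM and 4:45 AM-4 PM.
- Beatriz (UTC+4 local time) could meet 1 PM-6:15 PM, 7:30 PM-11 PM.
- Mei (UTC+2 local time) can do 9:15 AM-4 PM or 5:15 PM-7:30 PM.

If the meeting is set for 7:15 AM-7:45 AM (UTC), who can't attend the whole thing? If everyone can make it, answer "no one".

Jamal in UTC: 07:45-19:00 (subtract 3h to convert from UTC+3).
Sofia in UTC: 06:45-07:30, 07:45-19:00 (add 3h to convert from UTC-3).
Beatriz in UTC: 09:00-14:15, 15:30-19:00 (subtract 4h to convert from UTC+4).
Mei in UTC: 07:15-14:00, 15:15-17:30 (subtract 2h to convert from UTC+2).
Jamal: not fully free for 07:15-07:45. Sofia: not fully free for 07:15-07:45. Beatriz: not fully free for 07:15-07:45. Mei: free for 07:15-07:45.

Beatriz, Jamal, Sofia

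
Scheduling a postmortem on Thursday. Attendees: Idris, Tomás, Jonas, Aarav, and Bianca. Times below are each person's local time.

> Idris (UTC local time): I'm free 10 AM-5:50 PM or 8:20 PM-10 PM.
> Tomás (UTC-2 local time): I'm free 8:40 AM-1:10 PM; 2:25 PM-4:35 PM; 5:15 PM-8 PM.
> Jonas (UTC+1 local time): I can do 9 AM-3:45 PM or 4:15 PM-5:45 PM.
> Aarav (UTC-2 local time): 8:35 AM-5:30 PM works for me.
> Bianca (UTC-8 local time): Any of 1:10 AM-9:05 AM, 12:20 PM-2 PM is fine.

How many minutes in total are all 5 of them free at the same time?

265

Idris in UTC: 10:00-17:50, 20:20-22:00.
Tomás in UTC: 10:40-15:10, 16:25-18:35, 19:15-22:00 (add 2h to convert from UTC-2).
Jonas in UTC: 08:00-14:45, 15:15-16:45 (subtract 1h to convert from UTC+1).
Aarav in UTC: 10:35-19:30 (add 2h to convert from UTC-2).
Bianca in UTC: 09:10-17:05, 20:20-22:00 (add 8h to convert from UTC-8).
Idris ∩ Tomás: 10:40-15:10, 16:25-17:50, 20:20-22:00.
Idris ∩ Tomás ∩ Jonas: 10:40-14:45, 16:25-16:45.
Idris ∩ Tomás ∩ Jonas ∩ Aarav: 10:40-14:45, 16:25-16:45.
Idris ∩ Tomás ∩ Jonas ∩ Aarav ∩ Bianca: 10:40-14:45, 16:25-16:45.
So the common availability across everyone is 10:40-14:45, 16:25-16:45.
Summing the common windows: 245 + 20 = 265 minutes.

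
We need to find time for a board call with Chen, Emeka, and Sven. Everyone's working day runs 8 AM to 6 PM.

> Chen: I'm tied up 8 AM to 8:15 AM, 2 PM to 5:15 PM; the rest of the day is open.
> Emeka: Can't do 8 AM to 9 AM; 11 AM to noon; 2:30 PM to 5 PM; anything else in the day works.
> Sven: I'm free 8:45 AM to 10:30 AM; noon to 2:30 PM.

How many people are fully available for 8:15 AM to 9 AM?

1

Chen free: 08:15-14:00, 17:15-18:00 (invert busy blocks within the working day).
Emeka free: 09:00-11:00, 12:00-14:30, 17:00-18:00 (invert busy blocks within the working day).
Sven free: 08:45-10:30, 12:00-14:30.
Chen can make the full 08:15-09:00 slot — that's 1.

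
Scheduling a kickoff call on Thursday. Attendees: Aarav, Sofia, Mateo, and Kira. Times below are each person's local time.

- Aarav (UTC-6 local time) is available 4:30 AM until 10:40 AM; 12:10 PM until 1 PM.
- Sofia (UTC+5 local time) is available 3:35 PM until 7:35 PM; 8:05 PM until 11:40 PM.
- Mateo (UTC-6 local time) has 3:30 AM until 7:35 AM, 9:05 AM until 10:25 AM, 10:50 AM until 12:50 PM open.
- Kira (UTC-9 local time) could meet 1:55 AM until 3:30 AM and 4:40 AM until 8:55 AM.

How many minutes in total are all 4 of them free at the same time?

Aarav in UTC: 10:30-16:40, 18:10-19:00 (add 6h to convert from UTC-6).
Sofia in UTC: 10:35-14:35, 15:05-18:40 (subtract 5h to convert from UTC+5).
Mateo in UTC: 09:30-13:35, 15:05-16:25, 16:50-18:50 (add 6h to convert from UTC-6).
Kira in UTC: 10:55-12:30, 13:40-17:55 (add 9h to convert from UTC-9).
Aarav ∩ Sofia: 10:35-14:35, 15:05-16:40, 18:10-18:40.
Aarav ∩ Sofia ∩ Mateo: 10:35-13:35, 15:05-16:25, 18:10-18:40.
Aarav ∩ Sofia ∩ Mateo ∩ Kira: 10:55-12:30, 15:05-16:25.
Those are the intersection windows.
Summing the common windows: 95 + 80 = 175 minutes.

175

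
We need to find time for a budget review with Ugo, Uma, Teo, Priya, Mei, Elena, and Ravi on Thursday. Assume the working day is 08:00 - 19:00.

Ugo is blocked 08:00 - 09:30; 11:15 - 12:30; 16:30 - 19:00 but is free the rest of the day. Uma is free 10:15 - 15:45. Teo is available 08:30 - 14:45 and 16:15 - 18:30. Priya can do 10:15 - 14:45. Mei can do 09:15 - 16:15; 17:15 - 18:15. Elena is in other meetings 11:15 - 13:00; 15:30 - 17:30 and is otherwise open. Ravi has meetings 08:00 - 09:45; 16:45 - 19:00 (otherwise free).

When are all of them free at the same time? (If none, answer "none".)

Ugo free: 09:30-11:15, 12:30-16:30 (invert busy blocks within the working day).
Uma free: 10:15-15:45.
Teo free: 08:30-14:45, 16:15-18:30.
Priya free: 10:15-14:45.
Mei free: 09:15-16:15, 17:15-18:15.
Elena free: 08:00-11:15, 13:00-15:30, 17:30-19:00 (invert busy blocks within the working day).
Ravi free: 09:45-16:45 (invert busy blocks within the working day).
Ugo ∩ Uma: 10:15-11:15, 12:30-15:45.
Ugo ∩ Uma ∩ Teo: 10:15-11:15, 12:30-14:45.
Ugo ∩ Uma ∩ Teo ∩ Priya: 10:15-11:15, 12:30-14:45.
Ugo ∩ Uma ∩ Teo ∩ Priya ∩ Mei: 10:15-11:15, 12:30-14:45.
Ugo ∩ Uma ∩ Teo ∩ Priya ∩ Mei ∩ Elena: 10:15-11:15, 13:00-14:45.
Ugo ∩ Uma ∩ Teo ∩ Priya ∩ Mei ∩ Elena ∩ Ravi: 10:15-11:15, 13:00-14:45.

10:15-11:15, 13:00-14:45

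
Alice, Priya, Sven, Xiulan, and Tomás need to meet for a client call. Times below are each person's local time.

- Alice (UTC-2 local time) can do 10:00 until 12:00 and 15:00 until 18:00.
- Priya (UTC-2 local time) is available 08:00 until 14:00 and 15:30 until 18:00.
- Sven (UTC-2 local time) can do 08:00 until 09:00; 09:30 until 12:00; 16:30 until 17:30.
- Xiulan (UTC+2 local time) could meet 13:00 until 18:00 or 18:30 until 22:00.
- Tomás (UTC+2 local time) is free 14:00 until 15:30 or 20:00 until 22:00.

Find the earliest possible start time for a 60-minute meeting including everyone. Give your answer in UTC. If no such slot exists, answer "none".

12:00

Alice in UTC: 12:00-14:00, 17:00-20:00 (add 2h to convert from UTC-2).
Priya in UTC: 10:00-16:00, 17:30-20:00 (add 2h to convert from UTC-2).
Sven in UTC: 10:00-11:00, 11:30-14:00, 18:30-19:30 (add 2h to convert from UTC-2).
Xiulan in UTC: 11:00-16:00, 16:30-20:00 (subtract 2h to convert from UTC+2).
Tomás in UTC: 12:00-13:30, 18:00-20:00 (subtract 2h to convert from UTC+2).
Alice ∩ Priya: 12:00-14:00, 17:30-20:00.
Alice ∩ Priya ∩ Sven: 12:00-14:00, 18:30-19:30.
Alice ∩ Priya ∩ Sven ∩ Xiulan: 12:00-14:00, 18:30-19:30.
Alice ∩ Priya ∩ Sven ∩ Xiulan ∩ Tomás: 12:00-13:30, 18:30-19:30.
The first common window of at least 60 minutes is 12:00-13:30, so the earliest start is 12:00.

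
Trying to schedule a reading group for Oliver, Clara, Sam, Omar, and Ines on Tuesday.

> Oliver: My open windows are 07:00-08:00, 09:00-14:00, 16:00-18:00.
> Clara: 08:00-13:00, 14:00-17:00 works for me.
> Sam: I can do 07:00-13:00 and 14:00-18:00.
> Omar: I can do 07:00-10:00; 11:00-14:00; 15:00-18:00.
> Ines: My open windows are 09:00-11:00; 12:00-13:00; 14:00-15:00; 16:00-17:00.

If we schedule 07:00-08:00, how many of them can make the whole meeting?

Oliver, Sam, and Omar can make the full 07:00-08:00 slot — that's 3.

3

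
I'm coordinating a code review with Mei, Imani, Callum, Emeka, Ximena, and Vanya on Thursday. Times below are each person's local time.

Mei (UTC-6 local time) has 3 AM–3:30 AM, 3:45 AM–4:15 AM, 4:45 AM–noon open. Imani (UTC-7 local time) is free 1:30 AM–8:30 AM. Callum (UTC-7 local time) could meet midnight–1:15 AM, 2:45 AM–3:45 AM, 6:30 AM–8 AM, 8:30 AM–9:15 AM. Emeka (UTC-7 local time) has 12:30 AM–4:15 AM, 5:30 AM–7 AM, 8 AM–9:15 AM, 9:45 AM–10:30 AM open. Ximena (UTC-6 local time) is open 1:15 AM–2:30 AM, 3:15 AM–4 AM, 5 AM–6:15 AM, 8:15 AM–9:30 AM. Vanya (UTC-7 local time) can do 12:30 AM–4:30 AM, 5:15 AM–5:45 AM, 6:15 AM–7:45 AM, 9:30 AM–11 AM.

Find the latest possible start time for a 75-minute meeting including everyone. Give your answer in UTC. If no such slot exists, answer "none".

Mei in UTC: 09:00-09:30, 09:45-10:15, 10:45-18:00 (add 6h to convert from UTC-6).
Imani in UTC: 08:30-15:30 (add 7h to convert from UTC-7).
Callum in UTC: 07:00-08:15, 09:45-10:45, 13:30-15:00, 15:30-16:15 (add 7h to convert from UTC-7).
Emeka in UTC: 07:30-11:15, 12:30-14:00, 15:00-16:15, 16:45-17:30 (add 7h to convert from UTC-7).
Ximena in UTC: 07:15-08:30, 09:15-10:00, 11:00-12:15, 14:15-15:30 (add 6h to convert from UTC-6).
Vanya in UTC: 07:30-11:30, 12:15-12:45, 13:15-14:45, 16:30-18:00 (add 7h to convert from UTC-7).
Mei ∩ Imani: 09:00-09:30, 09:45-10:15, 10:45-15:30.
Mei ∩ Imani ∩ Callum: 09:45-10:15, 13:30-15:00.
Mei ∩ Imani ∩ Callum ∩ Emeka: 09:45-10:15, 13:30-14:00.
Mei ∩ Imani ∩ Callum ∩ Emeka ∩ Ximena: 09:45-10:00.
Mei ∩ Imani ∩ Callum ∩ Emeka ∩ Ximena ∩ Vanya: 09:45-10:00.
No common window is at least 75 minutes long.

none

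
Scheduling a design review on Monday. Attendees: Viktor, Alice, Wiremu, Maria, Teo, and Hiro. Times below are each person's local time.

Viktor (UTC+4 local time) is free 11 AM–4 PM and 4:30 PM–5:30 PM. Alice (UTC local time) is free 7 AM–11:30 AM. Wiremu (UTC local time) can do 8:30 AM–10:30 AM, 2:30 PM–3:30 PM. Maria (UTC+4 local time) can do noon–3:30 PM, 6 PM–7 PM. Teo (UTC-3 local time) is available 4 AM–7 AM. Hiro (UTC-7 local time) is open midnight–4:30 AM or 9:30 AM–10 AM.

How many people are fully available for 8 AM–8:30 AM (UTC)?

Viktor in UTC: 07:00-12:00, 12:30-13:30 (subtract 4h to convert from UTC+4).
Alice in UTC: 07:00-11:30.
Wiremu in UTC: 08:30-10:30, 14:30-15:30.
Maria in UTC: 08:00-11:30, 14:00-15:00 (subtract 4h to convert from UTC+4).
Teo in UTC: 07:00-10:00 (add 3h to convert from UTC-3).
Hiro in UTC: 07:00-11:30, 16:30-17:00 (add 7h to convert from UTC-7).
Viktor, Alice, Maria, Teo, and Hiro can make the full 08:00-08:30 slot — that's 5.

5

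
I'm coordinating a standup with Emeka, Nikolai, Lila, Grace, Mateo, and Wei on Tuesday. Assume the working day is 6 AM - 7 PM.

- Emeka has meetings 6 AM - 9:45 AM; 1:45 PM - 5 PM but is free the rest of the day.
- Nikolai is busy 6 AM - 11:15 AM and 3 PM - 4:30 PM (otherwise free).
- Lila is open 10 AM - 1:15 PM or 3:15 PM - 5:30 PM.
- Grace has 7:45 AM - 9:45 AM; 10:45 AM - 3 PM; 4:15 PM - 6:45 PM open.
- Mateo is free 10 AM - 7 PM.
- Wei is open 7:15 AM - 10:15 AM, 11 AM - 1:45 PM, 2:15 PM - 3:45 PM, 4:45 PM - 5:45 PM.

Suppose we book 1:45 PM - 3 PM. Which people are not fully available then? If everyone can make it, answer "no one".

Emeka, Lila, Wei

Emeka free: 09:45-13:45, 17:00-19:00 (invert busy blocks within the working day).
Nikolai free: 11:15-15:00, 16:30-19:00 (invert busy blocks within the working day).
Lila free: 10:00-13:15, 15:15-17:30.
Grace free: 07:45-09:45, 10:45-15:00, 16:15-18:45.
Mateo free: 10:00-19:00.
Wei free: 07:15-10:15, 11:00-13:45, 14:15-15:45, 16:45-17:45.
Emeka: not fully free for 13:45-15:00. Nikolai: free for 13:45-15:00. Lila: not fully free for 13:45-15:00. Grace: free for 13:45-15:00. Mateo: free for 13:45-15:00. Wei: not fully free for 13:45-15:00.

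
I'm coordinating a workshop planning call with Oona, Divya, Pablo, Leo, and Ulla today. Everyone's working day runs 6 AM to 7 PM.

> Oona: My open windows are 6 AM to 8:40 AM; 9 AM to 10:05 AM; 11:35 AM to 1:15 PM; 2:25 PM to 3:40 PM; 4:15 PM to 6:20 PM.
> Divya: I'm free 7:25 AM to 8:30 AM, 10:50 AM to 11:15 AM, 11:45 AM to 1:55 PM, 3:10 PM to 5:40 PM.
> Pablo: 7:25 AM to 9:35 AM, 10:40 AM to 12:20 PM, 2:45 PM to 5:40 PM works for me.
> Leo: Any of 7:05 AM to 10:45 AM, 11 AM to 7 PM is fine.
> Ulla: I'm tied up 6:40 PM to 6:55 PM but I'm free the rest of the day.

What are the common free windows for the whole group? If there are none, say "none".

Oona free: 06:00-08:40, 09:00-10:05, 11:35-13:15, 14:25-15:40, 16:15-18:20.
Divya free: 07:25-08:30, 10:50-11:15, 11:45-13:55, 15:10-17:40.
Pablo free: 07:25-09:35, 10:40-12:20, 14:45-17:40.
Leo free: 07:05-10:45, 11:00-19:00.
Ulla free: 06:00-18:40, 18:55-19:00 (invert busy blocks within the working day).
Oona ∩ Divya: 07:25-08:30, 11:45-13:15, 15:10-15:40, 16:15-17:40.
Oona ∩ Divya ∩ Pablo: 07:25-08:30, 11:45-12:20, 15:10-15:40, 16:15-17:40.
Oona ∩ Divya ∩ Pablo ∩ Leo: 07:25-08:30, 11:45-12:20, 15:10-15:40, 16:15-17:40.
Oona ∩ Divya ∩ Pablo ∩ Leo ∩ Ulla: 07:25-08:30, 11:45-12:20, 15:10-15:40, 16:15-17:40.

07:25-08:30, 11:45-12:20, 15:10-15:40, 16:15-17:40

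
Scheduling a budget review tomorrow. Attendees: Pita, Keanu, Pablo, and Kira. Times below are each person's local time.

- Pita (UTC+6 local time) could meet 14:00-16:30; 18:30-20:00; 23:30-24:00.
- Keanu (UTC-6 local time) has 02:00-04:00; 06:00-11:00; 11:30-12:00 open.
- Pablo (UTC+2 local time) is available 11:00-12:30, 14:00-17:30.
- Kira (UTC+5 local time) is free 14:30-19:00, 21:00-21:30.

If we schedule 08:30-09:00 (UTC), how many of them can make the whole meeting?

Pita in UTC: 08:00-10:30, 12:30-14:00, 17:30-18:00 (subtract 6h to convert from UTC+6).
Keanu in UTC: 08:00-10:00, 12:00-17:00, 17:30-18:00 (add 6h to convert from UTC-6).
Pablo in UTC: 09:00-10:30, 12:00-15:30 (subtract 2h to convert from UTC+2).
Kira in UTC: 09:30-14:00, 16:00-16:30 (subtract 5h to convert from UTC+5).
Pita and Keanu can make the full 08:30-09:00 slot — that's 2.

2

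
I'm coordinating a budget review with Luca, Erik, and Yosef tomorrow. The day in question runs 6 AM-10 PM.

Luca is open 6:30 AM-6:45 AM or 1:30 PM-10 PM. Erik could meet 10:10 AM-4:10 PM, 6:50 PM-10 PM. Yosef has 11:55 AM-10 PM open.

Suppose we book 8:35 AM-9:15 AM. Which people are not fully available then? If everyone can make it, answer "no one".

Erik, Luca, Yosef

Luca: not fully free for 08:35-09:15. Erik: not fully free for 08:35-09:15. Yosef: not fully free for 08:35-09:15.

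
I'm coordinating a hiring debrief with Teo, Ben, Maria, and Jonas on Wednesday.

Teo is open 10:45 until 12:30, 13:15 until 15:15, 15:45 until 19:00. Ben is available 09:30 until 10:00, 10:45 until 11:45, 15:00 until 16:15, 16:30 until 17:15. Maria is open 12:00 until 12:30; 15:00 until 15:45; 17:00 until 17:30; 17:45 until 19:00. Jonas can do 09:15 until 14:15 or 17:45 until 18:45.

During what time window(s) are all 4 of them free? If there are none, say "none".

Teo ∩ Ben: 10:45-11:45, 15:00-15:15, 15:45-16:15, 16:30-17:15.
Teo ∩ Ben ∩ Maria: 15:00-15:15, 17:00-17:15.
Teo ∩ Ben ∩ Maria ∩ Jonas: ∅.
There is no time when everyone is free.

none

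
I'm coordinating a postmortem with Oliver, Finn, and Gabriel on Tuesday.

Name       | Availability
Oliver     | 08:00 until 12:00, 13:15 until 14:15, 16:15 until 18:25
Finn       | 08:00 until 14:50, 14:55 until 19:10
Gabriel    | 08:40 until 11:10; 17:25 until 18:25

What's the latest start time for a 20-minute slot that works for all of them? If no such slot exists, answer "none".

18:05

Oliver ∩ Finn: 08:00-12:00, 13:15-14:15, 16:15-18:25.
Oliver ∩ Finn ∩ Gabriel: 08:40-11:10, 17:25-18:25.
Those are the intersection windows.
The last common window of at least 20 minutes is 17:25-18:25; a 20-minute meeting can start as late as 18:05 and still end by 18:25.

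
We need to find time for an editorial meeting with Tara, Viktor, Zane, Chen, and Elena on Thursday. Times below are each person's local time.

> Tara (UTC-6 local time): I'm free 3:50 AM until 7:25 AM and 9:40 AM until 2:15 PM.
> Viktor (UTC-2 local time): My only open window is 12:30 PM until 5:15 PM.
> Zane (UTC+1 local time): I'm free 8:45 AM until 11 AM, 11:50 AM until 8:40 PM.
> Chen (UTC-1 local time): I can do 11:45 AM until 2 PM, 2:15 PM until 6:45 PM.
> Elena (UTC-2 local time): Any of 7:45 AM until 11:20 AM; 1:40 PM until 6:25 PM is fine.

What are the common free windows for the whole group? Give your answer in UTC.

15:40-19:15

Tara in UTC: 09:50-13:25, 15:40-20:15 (add 6h to convert from UTC-6).
Viktor in UTC: 14:30-19:15 (add 2h to convert from UTC-2).
Zane in UTC: 07:45-10:00, 10:50-19:40 (subtract 1h to convert from UTC+1).
Chen in UTC: 12:45-15:00, 15:15-19:45 (add 1h to convert from UTC-1).
Elena in UTC: 09:45-13:20, 15:40-20:25 (add 2h to convert from UTC-2).
Tara ∩ Viktor: 15:40-19:15.
Tara ∩ Viktor ∩ Zane: 15:40-19:15.
Tara ∩ Viktor ∩ Zane ∩ Chen: 15:40-19:15.
Tara ∩ Viktor ∩ Zane ∩ Chen ∩ Elena: 15:40-19:15.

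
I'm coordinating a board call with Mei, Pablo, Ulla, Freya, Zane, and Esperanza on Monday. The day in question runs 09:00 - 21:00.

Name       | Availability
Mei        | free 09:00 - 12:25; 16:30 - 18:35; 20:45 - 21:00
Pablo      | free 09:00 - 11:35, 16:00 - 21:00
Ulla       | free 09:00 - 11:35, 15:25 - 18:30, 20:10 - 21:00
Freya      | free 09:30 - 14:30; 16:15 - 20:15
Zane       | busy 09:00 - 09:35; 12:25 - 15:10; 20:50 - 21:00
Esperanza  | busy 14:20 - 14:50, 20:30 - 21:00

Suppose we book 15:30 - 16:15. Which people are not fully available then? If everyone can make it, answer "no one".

Freya, Mei, Pablo

Mei free: 09:00-12:25, 16:30-18:35, 20:45-21:00.
Pablo free: 09:00-11:35, 16:00-21:00.
Ulla free: 09:00-11:35, 15:25-18:30, 20:10-21:00.
Freya free: 09:30-14:30, 16:15-20:15.
Zane free: 09:35-12:25, 15:10-20:50 (invert busy blocks within the working day).
Esperanza free: 09:00-14:20, 14:50-20:30 (invert busy blocks within the working day).
Mei: not fully free for 15:30-16:15. Pablo: not fully free for 15:30-16:15. Ulla: free for 15:30-16:15. Freya: not fully free for 15:30-16:15. Zane: free for 15:30-16:15. Esperanza: free for 15:30-16:15.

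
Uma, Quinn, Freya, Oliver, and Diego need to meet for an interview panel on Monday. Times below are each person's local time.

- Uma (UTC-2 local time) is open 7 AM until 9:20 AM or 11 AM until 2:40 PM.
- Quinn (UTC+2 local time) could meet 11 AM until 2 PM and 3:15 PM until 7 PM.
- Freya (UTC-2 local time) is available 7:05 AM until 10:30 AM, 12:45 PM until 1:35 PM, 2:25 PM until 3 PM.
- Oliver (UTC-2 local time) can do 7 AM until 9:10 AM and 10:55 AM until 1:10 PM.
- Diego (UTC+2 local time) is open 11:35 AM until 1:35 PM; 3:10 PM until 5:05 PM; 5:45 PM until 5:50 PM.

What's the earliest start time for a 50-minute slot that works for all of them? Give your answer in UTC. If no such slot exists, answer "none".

09:35

Uma in UTC: 09:00-11:20, 13:00-16:40 (add 2h to convert from UTC-2).
Quinn in UTC: 09:00-12:00, 13:15-17:00 (subtract 2h to convert from UTC+2).
Freya in UTC: 09:05-12:30, 14:45-15:35, 16:25-17:00 (add 2h to convert from UTC-2).
Oliver in UTC: 09:00-11:10, 12:55-15:10 (add 2h to convert from UTC-2).
Diego in UTC: 09:35-11:35, 13:10-15:05, 15:45-15:50 (subtract 2h to convert from UTC+2).
Uma ∩ Quinn: 09:00-11:20, 13:15-16:40.
Uma ∩ Quinn ∩ Freya: 09:05-11:20, 14:45-15:35, 16:25-16:40.
Uma ∩ Quinn ∩ Freya ∩ Oliver: 09:05-11:10, 14:45-15:10.
Uma ∩ Quinn ∩ Freya ∩ Oliver ∩ Diego: 09:35-11:10, 14:45-15:05.
So the common availability across everyone is 09:35-11:10, 14:45-15:05.
The first common window of at least 50 minutes is 09:35-11:10, so the earliest start is 09:35.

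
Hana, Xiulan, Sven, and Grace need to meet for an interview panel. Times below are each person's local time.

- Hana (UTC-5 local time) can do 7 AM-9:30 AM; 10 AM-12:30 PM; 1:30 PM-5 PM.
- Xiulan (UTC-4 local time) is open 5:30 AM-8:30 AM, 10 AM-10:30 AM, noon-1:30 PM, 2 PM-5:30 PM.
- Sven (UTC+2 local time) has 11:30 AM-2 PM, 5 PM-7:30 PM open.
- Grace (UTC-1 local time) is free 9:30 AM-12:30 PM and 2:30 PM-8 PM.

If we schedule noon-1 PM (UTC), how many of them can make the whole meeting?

2

Hana in UTC: 12:00-14:30, 15:00-17:30, 18:30-22:00 (add 5h to convert from UTC-5).
Xiulan in UTC: 09:30-12:30, 14:00-14:30, 16:00-17:30, 18:00-21:30 (add 4h to convert from UTC-4).
Sven in UTC: 09:30-12:00, 15:00-17:30 (subtract 2h to convert from UTC+2).
Grace in UTC: 10:30-13:30, 15:30-21:00 (add 1h to convert from UTC-1).
Hana and Grace can make the full 12:00-13:00 slot — that's 2.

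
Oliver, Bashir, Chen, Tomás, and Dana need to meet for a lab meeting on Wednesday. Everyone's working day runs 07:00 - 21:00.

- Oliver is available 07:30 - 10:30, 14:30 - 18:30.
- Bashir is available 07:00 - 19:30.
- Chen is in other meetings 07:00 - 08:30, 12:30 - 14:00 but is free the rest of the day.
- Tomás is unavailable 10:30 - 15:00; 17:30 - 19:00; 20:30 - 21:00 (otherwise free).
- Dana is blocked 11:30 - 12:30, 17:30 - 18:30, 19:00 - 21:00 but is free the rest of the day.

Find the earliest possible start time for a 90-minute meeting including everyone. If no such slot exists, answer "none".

08:30

Oliver free: 07:30-10:30, 14:30-18:30.
Bashir free: 07:00-19:30.
Chen free: 08:30-12:30, 14:00-21:00 (invert busy blocks within the working day).
Tomás free: 07:00-10:30, 15:00-17:30, 19:00-20:30 (invert busy blocks within the working day).
Dana free: 07:00-11:30, 12:30-17:30, 18:30-19:00 (invert busy blocks within the working day).
Oliver ∩ Bashir: 07:30-10:30, 14:30-18:30.
Oliver ∩ Bashir ∩ Chen: 08:30-10:30, 14:30-18:30.
Oliver ∩ Bashir ∩ Chen ∩ Tomás: 08:30-10:30, 15:00-17:30.
Oliver ∩ Bashir ∩ Chen ∩ Tomás ∩ Dana: 08:30-10:30, 15:00-17:30.
Those are the intersection windows.
The first common window of at least 90 minutes is 08:30-10:30, so the earliest start is 08:30.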